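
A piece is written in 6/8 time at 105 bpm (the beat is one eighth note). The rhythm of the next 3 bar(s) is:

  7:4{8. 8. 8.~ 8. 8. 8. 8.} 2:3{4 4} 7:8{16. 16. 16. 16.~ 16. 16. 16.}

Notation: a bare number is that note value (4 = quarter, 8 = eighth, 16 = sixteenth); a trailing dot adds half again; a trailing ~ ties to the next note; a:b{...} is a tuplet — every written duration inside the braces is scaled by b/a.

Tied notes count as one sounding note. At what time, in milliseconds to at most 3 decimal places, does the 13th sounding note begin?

note 13 onset = 114/7b = 9306.122ms

1. 0.0ms @ 0 + 489.796ms (6/7)
2. 489.796ms @ 6/7 + 489.796ms (6/7)
3. 979.592ms @ 12/7 + 979.592ms (12/7)
4. 1959.184ms @ 24/7 + 489.796ms (6/7)
5. 2448.98ms @ 30/7 + 489.796ms (6/7)
6. 2938.776ms @ 36/7 + 489.796ms (6/7)
7. 3428.571ms @ 6 + 1714.286ms (3)
8. 5142.857ms @ 9 + 1714.286ms (3)
9. 6857.143ms @ 12 + 489.796ms (6/7)
10. 7346.939ms @ 90/7 + 489.796ms (6/7)
11. 7836.735ms @ 96/7 + 489.796ms (6/7)
12. 8326.531ms @ 102/7 + 979.592ms (12/7)
13. 9306.122ms @ 114/7 + 489.796ms (6/7)
14. 9795.918ms @ 120/7 + 489.796ms (6/7)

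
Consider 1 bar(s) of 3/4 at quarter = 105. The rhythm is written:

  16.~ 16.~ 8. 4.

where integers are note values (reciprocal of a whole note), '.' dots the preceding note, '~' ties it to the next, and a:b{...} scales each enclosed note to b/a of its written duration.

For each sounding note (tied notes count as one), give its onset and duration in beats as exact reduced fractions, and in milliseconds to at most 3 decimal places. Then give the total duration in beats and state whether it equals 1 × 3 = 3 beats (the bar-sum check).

1) 0.0ms=0b +857.143ms=3/2b
2) 857.143ms=3/2b +857.143ms=3/2b
Σ=3b of 3 (105bpm 3/4) — PASS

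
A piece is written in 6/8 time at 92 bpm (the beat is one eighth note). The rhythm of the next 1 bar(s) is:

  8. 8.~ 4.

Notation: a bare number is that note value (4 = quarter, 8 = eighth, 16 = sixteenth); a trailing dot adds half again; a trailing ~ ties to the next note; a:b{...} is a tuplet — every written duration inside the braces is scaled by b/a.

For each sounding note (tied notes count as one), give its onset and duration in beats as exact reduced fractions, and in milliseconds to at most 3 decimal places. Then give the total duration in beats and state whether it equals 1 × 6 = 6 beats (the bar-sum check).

1) 0.0ms=0b +978.261ms=3/2b
2) 978.261ms=3/2b +2934.783ms=9/2b
Σ=6b of 6 (92bpm 6/8) — PASS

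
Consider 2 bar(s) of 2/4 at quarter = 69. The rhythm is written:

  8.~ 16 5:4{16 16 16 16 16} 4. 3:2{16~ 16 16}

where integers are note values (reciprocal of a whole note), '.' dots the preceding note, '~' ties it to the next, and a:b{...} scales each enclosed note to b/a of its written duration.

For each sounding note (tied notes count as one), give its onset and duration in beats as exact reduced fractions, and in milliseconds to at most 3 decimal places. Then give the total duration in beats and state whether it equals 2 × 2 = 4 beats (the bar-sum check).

1) 0.0ms=0b +869.565ms=1b
2) 869.565ms=1b +173.913ms=1/5b
3) 1043.478ms=6/5b +173.913ms=1/5b
4) 1217.391ms=7/5b +173.913ms=1/5b
5) 1391.304ms=8/5b +173.913ms=1/5b
6) 1565.217ms=9/5b +173.913ms=1/5b
7) 1739.13ms=2b +1304.348ms=3/2b
8) 3043.478ms=7/2b +289.855ms=1/3b
9) 3333.333ms=23/6b +144.928ms=1/6b
Σ=4b of 4 (69bpm 2/4) — PASS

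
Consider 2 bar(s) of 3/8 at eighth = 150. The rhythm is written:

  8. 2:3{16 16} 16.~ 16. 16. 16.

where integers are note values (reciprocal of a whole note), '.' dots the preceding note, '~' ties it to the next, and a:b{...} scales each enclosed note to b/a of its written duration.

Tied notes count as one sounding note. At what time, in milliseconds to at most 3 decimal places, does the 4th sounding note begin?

1. 0.0ms @ 0 + 600.0ms (3/2)
2. 600.0ms @ 3/2 + 300.0ms (3/4)
3. 900.0ms @ 9/4 + 300.0ms (3/4)
4. 1200.0ms @ 3 + 600.0ms (3/2)
5. 1800.0ms @ 9/2 + 300.0ms (3/4)
6. 2100.0ms @ 21/4 + 300.0ms (3/4)

note 4 onset = 3b = 1200.0ms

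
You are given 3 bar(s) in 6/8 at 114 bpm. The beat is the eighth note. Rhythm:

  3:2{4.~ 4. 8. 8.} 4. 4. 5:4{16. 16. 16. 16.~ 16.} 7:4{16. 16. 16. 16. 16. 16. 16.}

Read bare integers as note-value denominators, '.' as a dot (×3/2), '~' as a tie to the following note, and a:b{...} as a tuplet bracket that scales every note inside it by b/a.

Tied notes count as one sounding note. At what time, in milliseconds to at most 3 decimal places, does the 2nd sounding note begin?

note 2 onset = 4b = 2105.263ms

1. 0.0ms @ 0 + 2105.263ms (4)
2. 2105.263ms @ 4 + 526.316ms (1)
3. 2631.579ms @ 5 + 526.316ms (1)
4. 3157.895ms @ 6 + 1578.947ms (3)
5. 4736.842ms @ 9 + 1578.947ms (3)
6. 6315.789ms @ 12 + 315.789ms (3/5)
7. 6631.579ms @ 63/5 + 315.789ms (3/5)
8. 6947.368ms @ 66/5 + 315.789ms (3/5)
9. 7263.158ms @ 69/5 + 631.579ms (6/5)
10. 7894.737ms @ 15 + 225.564ms (3/7)
11. 8120.301ms @ 108/7 + 225.564ms (3/7)
12. 8345.865ms @ 111/7 + 225.564ms (3/7)
13. 8571.429ms @ 114/7 + 225.564ms (3/7)
14. 8796.992ms @ 117/7 + 225.564ms (3/7)
15. 9022.556ms @ 120/7 + 225.564ms (3/7)
16. 9248.12ms @ 123/7 + 225.564ms (3/7)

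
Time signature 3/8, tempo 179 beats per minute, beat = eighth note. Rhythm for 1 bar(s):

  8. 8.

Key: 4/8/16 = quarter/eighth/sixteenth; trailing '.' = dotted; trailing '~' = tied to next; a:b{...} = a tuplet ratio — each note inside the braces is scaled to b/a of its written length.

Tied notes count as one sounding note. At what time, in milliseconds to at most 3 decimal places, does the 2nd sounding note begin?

1. 0.0ms @ 0 + 502.793ms (3/2)
2. 502.793ms @ 3/2 + 502.793ms (3/2)

note 2 onset = 3/2b = 502.793ms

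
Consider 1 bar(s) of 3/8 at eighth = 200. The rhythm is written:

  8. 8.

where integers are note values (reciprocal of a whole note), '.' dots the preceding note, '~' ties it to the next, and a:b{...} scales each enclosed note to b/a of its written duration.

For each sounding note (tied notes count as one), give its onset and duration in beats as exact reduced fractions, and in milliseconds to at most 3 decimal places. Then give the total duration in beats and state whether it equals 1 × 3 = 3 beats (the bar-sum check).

1) 0.0ms=0b +450.0ms=3/2b
2) 450.0ms=3/2b +450.0ms=3/2b
Σ=3b of 3 (200bpm 3/8) — PASS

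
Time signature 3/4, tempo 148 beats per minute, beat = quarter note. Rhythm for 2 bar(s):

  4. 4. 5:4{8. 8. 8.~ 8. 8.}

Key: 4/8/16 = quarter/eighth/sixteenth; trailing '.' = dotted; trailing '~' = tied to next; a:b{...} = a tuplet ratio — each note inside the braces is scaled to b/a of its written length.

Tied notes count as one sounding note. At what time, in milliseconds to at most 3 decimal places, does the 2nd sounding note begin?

1. 0.0ms @ 0 + 608.108ms (3/2)
2. 608.108ms @ 3/2 + 608.108ms (3/2)
3. 1216.216ms @ 3 + 243.243ms (3/5)
4. 1459.459ms @ 18/5 + 243.243ms (3/5)
5. 1702.703ms @ 21/5 + 486.486ms (6/5)
6. 2189.189ms @ 27/5 + 243.243ms (3/5)

note 2 onset = 3/2b = 608.108ms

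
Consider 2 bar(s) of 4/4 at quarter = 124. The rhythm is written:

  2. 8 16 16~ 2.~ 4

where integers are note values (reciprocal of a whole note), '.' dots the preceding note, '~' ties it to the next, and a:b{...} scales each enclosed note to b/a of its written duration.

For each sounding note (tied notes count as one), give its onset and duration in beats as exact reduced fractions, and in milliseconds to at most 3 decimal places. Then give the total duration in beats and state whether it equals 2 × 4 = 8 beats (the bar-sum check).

1) 0.0ms=0b +1451.613ms=3b
2) 1451.613ms=3b +241.935ms=1/2b
3) 1693.548ms=7/2b +120.968ms=1/4b
4) 1814.516ms=15/4b +2056.452ms=17/4b
Σ=8b of 8 (124bpm 4/4) — PASS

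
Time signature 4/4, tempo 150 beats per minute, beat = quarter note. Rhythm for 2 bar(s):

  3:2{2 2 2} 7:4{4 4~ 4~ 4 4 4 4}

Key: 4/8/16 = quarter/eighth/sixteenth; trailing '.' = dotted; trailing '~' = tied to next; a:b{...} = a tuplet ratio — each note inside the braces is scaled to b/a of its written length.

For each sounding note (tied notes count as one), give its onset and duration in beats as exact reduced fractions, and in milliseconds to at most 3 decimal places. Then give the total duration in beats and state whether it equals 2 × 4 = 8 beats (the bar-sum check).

1) 0.0ms=0b +533.333ms=4/3b
2) 533.333ms=4/3b +533.333ms=4/3b
3) 1066.667ms=8/3b +533.333ms=4/3b
4) 1600.0ms=4b +228.571ms=4/7b
5) 1828.571ms=32/7b +685.714ms=12/7b
6) 2514.286ms=44/7b +228.571ms=4/7b
7) 2742.857ms=48/7b +228.571ms=4/7b
8) 2971.429ms=52/7b +228.571ms=4/7b
Σ=8b of 8 (150bpm 4/4) — PASS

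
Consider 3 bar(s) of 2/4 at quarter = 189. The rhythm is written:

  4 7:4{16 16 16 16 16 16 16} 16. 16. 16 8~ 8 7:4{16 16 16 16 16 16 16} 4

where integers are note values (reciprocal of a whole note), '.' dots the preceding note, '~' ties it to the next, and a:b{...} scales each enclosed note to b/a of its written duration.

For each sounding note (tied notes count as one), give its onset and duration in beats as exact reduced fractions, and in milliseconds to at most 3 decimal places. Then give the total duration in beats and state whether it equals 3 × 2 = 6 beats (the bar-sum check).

1) 0.0ms=0b +317.46ms=1b
2) 317.46ms=1b +45.351ms=1/7b
3) 362.812ms=8/7b +45.351ms=1/7b
4) 408.163ms=9/7b +45.351ms=1/7b
5) 453.515ms=10/7b +45.351ms=1/7b
6) 498.866ms=11/7b +45.351ms=1/7b
7) 544.218ms=12/7b +45.351ms=1/7b
8) 589.569ms=13/7b +45.351ms=1/7b
9) 634.921ms=2b +119.048ms=3/8b
10) 753.968ms=19/8b +119.048ms=3/8b
11) 873.016ms=11/4b +79.365ms=1/4b
12) 952.381ms=3b +317.46ms=1b
13) 1269.841ms=4b +45.351ms=1/7b
14) 1315.193ms=29/7b +45.351ms=1/7b
15) 1360.544ms=30/7b +45.351ms=1/7b
16) 1405.896ms=31/7b +45.351ms=1/7b
17) 1451.247ms=32/7b +45.351ms=1/7b
18) 1496.599ms=33/7b +45.351ms=1/7b
19) 1541.95ms=34/7b +45.351ms=1/7b
20) 1587.302ms=5b +317.46ms=1b
Σ=6b of 6 (189bpm 2/4) — PASS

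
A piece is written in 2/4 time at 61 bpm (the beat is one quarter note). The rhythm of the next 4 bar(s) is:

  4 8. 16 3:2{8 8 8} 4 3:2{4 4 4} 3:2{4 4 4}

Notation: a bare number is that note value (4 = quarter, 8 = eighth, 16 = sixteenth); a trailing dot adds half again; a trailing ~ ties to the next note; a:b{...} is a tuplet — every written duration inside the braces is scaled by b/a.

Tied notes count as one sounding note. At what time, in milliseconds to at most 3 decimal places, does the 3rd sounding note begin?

note 3 onset = 7/4b = 1721.311ms

1. 0.0ms @ 0 + 983.607ms (1)
2. 983.607ms @ 1 + 737.705ms (3/4)
3. 1721.311ms @ 7/4 + 245.902ms (1/4)
4. 1967.213ms @ 2 + 327.869ms (1/3)
5. 2295.082ms @ 7/3 + 327.869ms (1/3)
6. 2622.951ms @ 8/3 + 327.869ms (1/3)
7. 2950.82ms @ 3 + 983.607ms (1)
8. 3934.426ms @ 4 + 655.738ms (2/3)
9. 4590.164ms @ 14/3 + 655.738ms (2/3)
10. 5245.902ms @ 16/3 + 655.738ms (2/3)
11. 5901.639ms @ 6 + 655.738ms (2/3)
12. 6557.377ms @ 20/3 + 655.738ms (2/3)
13. 7213.115ms @ 22/3 + 655.738ms (2/3)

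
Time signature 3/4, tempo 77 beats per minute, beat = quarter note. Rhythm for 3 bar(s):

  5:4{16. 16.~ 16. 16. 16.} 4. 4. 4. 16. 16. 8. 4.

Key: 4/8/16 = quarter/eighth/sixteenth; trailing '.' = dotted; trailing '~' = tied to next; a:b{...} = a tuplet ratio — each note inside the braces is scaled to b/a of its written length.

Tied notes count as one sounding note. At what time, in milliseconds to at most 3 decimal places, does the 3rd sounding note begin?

1. 0.0ms @ 0 + 233.766ms (3/10)
2. 233.766ms @ 3/10 + 467.532ms (3/5)
3. 701.299ms @ 9/10 + 233.766ms (3/10)
4. 935.065ms @ 6/5 + 233.766ms (3/10)
5. 1168.831ms @ 3/2 + 1168.831ms (3/2)
6. 2337.662ms @ 3 + 1168.831ms (3/2)
7. 3506.494ms @ 9/2 + 1168.831ms (3/2)
8. 4675.325ms @ 6 + 292.208ms (3/8)
9. 4967.532ms @ 51/8 + 292.208ms (3/8)
10. 5259.74ms @ 27/4 + 584.416ms (3/4)
11. 5844.156ms @ 15/2 + 1168.831ms (3/2)

note 3 onset = 9/10b = 701.299ms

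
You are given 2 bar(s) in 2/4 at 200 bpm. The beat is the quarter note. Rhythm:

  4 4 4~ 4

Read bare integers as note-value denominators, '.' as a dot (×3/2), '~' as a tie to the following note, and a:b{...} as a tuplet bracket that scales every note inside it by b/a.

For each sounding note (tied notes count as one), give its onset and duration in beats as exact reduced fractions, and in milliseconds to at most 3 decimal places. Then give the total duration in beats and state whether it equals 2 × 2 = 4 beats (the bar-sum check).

1) 0.0ms=0b +300.0ms=1b
2) 300.0ms=1b +300.0ms=1b
3) 600.0ms=2b +600.0ms=2b
Σ=4b of 4 (200bpm 2/4) — PASS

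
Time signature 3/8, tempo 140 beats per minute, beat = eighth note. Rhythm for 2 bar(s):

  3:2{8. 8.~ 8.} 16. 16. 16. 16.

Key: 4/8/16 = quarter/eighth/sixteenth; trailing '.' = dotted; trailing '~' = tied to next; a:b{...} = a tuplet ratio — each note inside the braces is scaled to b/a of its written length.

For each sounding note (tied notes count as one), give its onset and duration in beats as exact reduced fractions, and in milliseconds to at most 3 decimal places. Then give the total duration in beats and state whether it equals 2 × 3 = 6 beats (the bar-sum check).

1) 0.0ms=0b +428.571ms=1b
2) 428.571ms=1b +857.143ms=2b
3) 1285.714ms=3b +321.429ms=3/4b
4) 1607.143ms=15/4b +321.429ms=3/4b
5) 1928.571ms=9/2b +321.429ms=3/4b
6) 2250.0ms=21/4b +321.429ms=3/4b
Σ=6b of 6 (140bpm 3/8) — PASS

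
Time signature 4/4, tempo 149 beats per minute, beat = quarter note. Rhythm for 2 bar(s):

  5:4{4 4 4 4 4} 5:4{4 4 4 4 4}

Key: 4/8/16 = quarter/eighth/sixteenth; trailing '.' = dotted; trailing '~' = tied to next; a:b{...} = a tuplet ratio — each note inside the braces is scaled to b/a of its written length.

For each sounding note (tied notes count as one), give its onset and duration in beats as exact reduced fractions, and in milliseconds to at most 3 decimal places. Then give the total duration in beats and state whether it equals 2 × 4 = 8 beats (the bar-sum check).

1) 0.0ms=0b +322.148ms=4/5b
2) 322.148ms=4/5b +322.148ms=4/5b
3) 644.295ms=8/5b +322.148ms=4/5b
4) 966.443ms=12/5b +322.148ms=4/5b
5) 1288.591ms=16/5b +322.148ms=4/5b
6) 1610.738ms=4b +322.148ms=4/5b
7) 1932.886ms=24/5b +322.148ms=4/5b
8) 2255.034ms=28/5b +322.148ms=4/5b
9) 2577.181ms=32/5b +322.148ms=4/5b
10) 2899.329ms=36/5b +322.148ms=4/5b
Σ=8b of 8 (149bpm 4/4) — PASS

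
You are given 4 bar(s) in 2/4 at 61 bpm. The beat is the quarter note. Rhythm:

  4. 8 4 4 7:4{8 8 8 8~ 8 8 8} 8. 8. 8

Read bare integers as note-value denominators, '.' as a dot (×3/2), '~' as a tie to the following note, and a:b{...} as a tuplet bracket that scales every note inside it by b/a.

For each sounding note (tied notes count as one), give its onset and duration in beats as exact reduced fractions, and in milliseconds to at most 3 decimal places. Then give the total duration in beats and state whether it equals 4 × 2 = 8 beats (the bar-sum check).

1) 0.0ms=0b +1475.41ms=3/2b
2) 1475.41ms=3/2b +491.803ms=1/2b
3) 1967.213ms=2b +983.607ms=1b
4) 2950.82ms=3b +983.607ms=1b
5) 3934.426ms=4b +281.03ms=2/7b
6) 4215.457ms=30/7b +281.03ms=2/7b
7) 4496.487ms=32/7b +281.03ms=2/7b
8) 4777.518ms=34/7b +562.061ms=4/7b
9) 5339.578ms=38/7b +281.03ms=2/7b
10) 5620.609ms=40/7b +281.03ms=2/7b
11) 5901.639ms=6b +737.705ms=3/4b
12) 6639.344ms=27/4b +737.705ms=3/4b
13) 7377.049ms=15/2b +491.803ms=1/2b
Σ=8b of 8 (61bpm 2/4) — PASS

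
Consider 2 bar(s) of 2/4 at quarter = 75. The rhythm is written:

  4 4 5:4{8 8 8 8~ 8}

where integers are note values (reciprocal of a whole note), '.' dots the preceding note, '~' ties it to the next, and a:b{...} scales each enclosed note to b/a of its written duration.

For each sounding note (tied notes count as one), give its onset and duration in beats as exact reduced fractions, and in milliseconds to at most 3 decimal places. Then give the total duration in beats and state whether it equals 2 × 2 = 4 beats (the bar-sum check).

1) 0.0ms=0b +800.0ms=1b
2) 800.0ms=1b +800.0ms=1b
3) 1600.0ms=2b +320.0ms=2/5b
4) 1920.0ms=12/5b +320.0ms=2/5b
5) 2240.0ms=14/5b +320.0ms=2/5b
6) 2560.0ms=16/5b +640.0ms=4/5b
Σ=4b of 4 (75bpm 2/4) — PASS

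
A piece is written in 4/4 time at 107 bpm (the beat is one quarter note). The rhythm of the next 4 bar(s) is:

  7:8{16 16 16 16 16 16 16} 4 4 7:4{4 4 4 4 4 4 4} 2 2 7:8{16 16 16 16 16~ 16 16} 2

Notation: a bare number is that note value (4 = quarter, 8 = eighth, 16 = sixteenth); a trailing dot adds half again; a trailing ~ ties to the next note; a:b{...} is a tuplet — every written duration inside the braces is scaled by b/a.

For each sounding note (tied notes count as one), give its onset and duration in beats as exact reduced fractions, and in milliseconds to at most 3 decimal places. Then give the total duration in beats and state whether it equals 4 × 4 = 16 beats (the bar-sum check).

1) 0.0ms=0b +160.214ms=2/7b
2) 160.214ms=2/7b +160.214ms=2/7b
3) 320.427ms=4/7b +160.214ms=2/7b
4) 480.641ms=6/7b +160.214ms=2/7b
5) 640.854ms=8/7b +160.214ms=2/7b
6) 801.068ms=10/7b +160.214ms=2/7b
7) 961.282ms=12/7b +160.214ms=2/7b
8) 1121.495ms=2b +560.748ms=1b
9) 1682.243ms=3b +560.748ms=1b
10) 2242.991ms=4b +320.427ms=4/7b
11) 2563.418ms=32/7b +320.427ms=4/7b
12) 2883.845ms=36/7b +320.427ms=4/7b
13) 3204.272ms=40/7b +320.427ms=4/7b
14) 3524.7ms=44/7b +320.427ms=4/7b
15) 3845.127ms=48/7b +320.427ms=4/7b
16) 4165.554ms=52/7b +320.427ms=4/7b
17) 4485.981ms=8b +1121.495ms=2b
18) 5607.477ms=10b +1121.495ms=2b
19) 6728.972ms=12b +160.214ms=2/7b
20) 6889.186ms=86/7b +160.214ms=2/7b
21) 7049.399ms=88/7b +160.214ms=2/7b
22) 7209.613ms=90/7b +160.214ms=2/7b
23) 7369.826ms=92/7b +320.427ms=4/7b
24) 7690.254ms=96/7b +160.214ms=2/7b
25) 7850.467ms=14b +1121.495ms=2b
Σ=16b of 16 (107bpm 4/4) — PASS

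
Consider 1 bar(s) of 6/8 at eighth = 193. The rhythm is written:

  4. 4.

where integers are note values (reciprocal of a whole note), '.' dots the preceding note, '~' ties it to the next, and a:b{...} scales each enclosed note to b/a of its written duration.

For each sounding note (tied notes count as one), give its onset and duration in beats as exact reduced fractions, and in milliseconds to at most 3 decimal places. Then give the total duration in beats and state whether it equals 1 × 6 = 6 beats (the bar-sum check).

1) 0.0ms=0b +932.642ms=3b
2) 932.642ms=3b +932.642ms=3b
Σ=6b of 6 (193bpm 6/8) — PASS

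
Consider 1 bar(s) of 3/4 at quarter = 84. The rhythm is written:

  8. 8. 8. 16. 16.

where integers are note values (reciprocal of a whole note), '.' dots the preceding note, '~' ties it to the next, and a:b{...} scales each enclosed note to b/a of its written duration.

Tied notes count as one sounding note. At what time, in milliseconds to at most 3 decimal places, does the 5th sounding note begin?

1. 0.0ms @ 0 + 535.714ms (3/4)
2. 535.714ms @ 3/4 + 535.714ms (3/4)
3. 1071.429ms @ 3/2 + 535.714ms (3/4)
4. 1607.143ms @ 9/4 + 267.857ms (3/8)
5. 1875.0ms @ 21/8 + 267.857ms (3/8)

note 5 onset = 21/8b = 1875.0ms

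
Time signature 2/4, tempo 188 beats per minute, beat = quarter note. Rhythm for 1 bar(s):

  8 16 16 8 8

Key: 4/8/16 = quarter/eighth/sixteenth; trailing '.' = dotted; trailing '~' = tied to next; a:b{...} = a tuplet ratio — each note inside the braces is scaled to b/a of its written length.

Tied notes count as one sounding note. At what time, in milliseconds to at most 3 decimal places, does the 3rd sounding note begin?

1. 0.0ms @ 0 + 159.574ms (1/2)
2. 159.574ms @ 1/2 + 79.787ms (1/4)
3. 239.362ms @ 3/4 + 79.787ms (1/4)
4. 319.149ms @ 1 + 159.574ms (1/2)
5. 478.723ms @ 3/2 + 159.574ms (1/2)

note 3 onset = 3/4b = 239.362ms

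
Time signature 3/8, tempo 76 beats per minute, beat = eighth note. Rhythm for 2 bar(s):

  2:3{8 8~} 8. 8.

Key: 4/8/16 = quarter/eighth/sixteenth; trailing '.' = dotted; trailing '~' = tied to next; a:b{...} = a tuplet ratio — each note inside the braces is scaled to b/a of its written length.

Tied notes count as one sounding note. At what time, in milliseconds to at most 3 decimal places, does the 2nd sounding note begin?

note 2 onset = 3/2b = 1184.211ms

1. 0.0ms @ 0 + 1184.211ms (3/2)
2. 1184.211ms @ 3/2 + 2368.421ms (3)
3. 3552.632ms @ 9/2 + 1184.211ms (3/2)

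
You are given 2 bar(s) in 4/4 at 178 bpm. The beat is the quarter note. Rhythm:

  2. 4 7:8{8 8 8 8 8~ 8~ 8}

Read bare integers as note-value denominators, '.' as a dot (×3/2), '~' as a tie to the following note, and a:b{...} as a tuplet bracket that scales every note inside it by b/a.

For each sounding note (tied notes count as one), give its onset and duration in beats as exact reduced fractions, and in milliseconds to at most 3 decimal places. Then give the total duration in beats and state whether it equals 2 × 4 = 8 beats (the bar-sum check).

1) 0.0ms=0b +1011.236ms=3b
2) 1011.236ms=3b +337.079ms=1b
3) 1348.315ms=4b +192.616ms=4/7b
4) 1540.931ms=32/7b +192.616ms=4/7b
5) 1733.547ms=36/7b +192.616ms=4/7b
6) 1926.164ms=40/7b +192.616ms=4/7b
7) 2118.78ms=44/7b +577.849ms=12/7b
Σ=8b of 8 (178bpm 4/4) — PASS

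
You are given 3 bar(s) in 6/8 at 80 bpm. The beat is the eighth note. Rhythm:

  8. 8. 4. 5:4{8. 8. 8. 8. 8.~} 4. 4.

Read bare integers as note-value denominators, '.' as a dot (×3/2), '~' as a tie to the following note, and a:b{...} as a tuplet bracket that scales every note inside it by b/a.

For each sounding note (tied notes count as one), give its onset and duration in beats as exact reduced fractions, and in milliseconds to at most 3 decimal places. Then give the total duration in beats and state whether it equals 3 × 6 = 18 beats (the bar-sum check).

1) 0.0ms=0b +1125.0ms=3/2b
2) 1125.0ms=3/2b +1125.0ms=3/2b
3) 2250.0ms=3b +2250.0ms=3b
4) 4500.0ms=6b +900.0ms=6/5b
5) 5400.0ms=36/5b +900.0ms=6/5b
6) 6300.0ms=42/5b +900.0ms=6/5b
7) 7200.0ms=48/5b +900.0ms=6/5b
8) 8100.0ms=54/5b +3150.0ms=21/5b
9) 11250.0ms=15b +2250.0ms=3b
Σ=18b of 18 (80bpm 6/8) — PASS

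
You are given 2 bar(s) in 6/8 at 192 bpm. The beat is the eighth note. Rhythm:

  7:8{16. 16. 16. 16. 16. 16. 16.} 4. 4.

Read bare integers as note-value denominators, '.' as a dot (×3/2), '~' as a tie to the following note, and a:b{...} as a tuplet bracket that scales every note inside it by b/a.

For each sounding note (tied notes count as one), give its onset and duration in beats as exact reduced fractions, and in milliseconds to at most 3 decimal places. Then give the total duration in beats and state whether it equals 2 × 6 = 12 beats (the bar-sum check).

1) 0.0ms=0b +267.857ms=6/7b
2) 267.857ms=6/7b +267.857ms=6/7b
3) 535.714ms=12/7b +267.857ms=6/7b
4) 803.571ms=18/7b +267.857ms=6/7b
5) 1071.429ms=24/7b +267.857ms=6/7b
6) 1339.286ms=30/7b +267.857ms=6/7b
7) 1607.143ms=36/7b +267.857ms=6/7b
8) 1875.0ms=6b +937.5ms=3b
9) 2812.5ms=9b +937.5ms=3b
Σ=12b of 12 (192bpm 6/8) — PASS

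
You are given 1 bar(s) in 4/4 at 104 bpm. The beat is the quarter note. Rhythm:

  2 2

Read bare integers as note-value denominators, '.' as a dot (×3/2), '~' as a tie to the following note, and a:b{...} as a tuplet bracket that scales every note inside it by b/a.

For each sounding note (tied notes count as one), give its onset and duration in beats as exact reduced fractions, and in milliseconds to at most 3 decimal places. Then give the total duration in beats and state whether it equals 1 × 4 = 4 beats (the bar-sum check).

1) 0.0ms=0b +1153.846ms=2b
2) 1153.846ms=2b +1153.846ms=2b
Σ=4b of 4 (104bpm 4/4) — PASS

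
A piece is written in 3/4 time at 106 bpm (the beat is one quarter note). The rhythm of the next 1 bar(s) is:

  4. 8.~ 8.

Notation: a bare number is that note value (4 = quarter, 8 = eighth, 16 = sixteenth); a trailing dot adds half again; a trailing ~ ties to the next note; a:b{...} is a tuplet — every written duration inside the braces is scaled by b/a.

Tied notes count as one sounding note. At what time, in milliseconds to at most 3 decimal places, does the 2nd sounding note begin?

1. 0.0ms @ 0 + 849.057ms (3/2)
2. 849.057ms @ 3/2 + 849.057ms (3/2)

note 2 onset = 3/2b = 849.057ms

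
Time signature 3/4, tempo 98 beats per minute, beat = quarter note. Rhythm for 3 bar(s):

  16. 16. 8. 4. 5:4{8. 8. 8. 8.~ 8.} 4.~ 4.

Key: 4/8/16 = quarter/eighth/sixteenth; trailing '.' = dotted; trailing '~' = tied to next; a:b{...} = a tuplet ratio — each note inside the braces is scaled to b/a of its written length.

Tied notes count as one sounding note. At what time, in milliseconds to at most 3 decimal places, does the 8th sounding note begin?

note 8 onset = 24/5b = 2938.776ms

1. 0.0ms @ 0 + 229.592ms (3/8)
2. 229.592ms @ 3/8 + 229.592ms (3/8)
3. 459.184ms @ 3/4 + 459.184ms (3/4)
4. 918.367ms @ 3/2 + 918.367ms (3/2)
5. 1836.735ms @ 3 + 367.347ms (3/5)
6. 2204.082ms @ 18/5 + 367.347ms (3/5)
7. 2571.429ms @ 21/5 + 367.347ms (3/5)
8. 2938.776ms @ 24/5 + 734.694ms (6/5)
9. 3673.469ms @ 6 + 1836.735ms (3)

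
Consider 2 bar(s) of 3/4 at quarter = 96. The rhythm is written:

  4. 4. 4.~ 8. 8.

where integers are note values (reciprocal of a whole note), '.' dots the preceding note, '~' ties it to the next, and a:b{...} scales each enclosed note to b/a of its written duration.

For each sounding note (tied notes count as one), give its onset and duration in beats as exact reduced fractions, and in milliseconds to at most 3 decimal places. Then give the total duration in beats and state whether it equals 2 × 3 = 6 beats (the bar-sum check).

1) 0.0ms=0b +937.5ms=3/2b
2) 937.5ms=3/2b +937.5ms=3/2b
3) 1875.0ms=3b +1406.25ms=9/4b
4) 3281.25ms=21/4b +468.75ms=3/4b
Σ=6b of 6 (96bpm 3/4) — PASS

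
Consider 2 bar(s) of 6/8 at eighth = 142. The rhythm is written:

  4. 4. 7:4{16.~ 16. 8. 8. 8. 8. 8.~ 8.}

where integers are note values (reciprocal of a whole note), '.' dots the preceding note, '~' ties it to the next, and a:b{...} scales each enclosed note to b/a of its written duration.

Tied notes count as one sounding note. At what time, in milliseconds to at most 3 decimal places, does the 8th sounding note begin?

note 8 onset = 72/7b = 4346.076ms

1. 0.0ms @ 0 + 1267.606ms (3)
2. 1267.606ms @ 3 + 1267.606ms (3)
3. 2535.211ms @ 6 + 362.173ms (6/7)
4. 2897.384ms @ 48/7 + 362.173ms (6/7)
5. 3259.557ms @ 54/7 + 362.173ms (6/7)
6. 3621.73ms @ 60/7 + 362.173ms (6/7)
7. 3983.903ms @ 66/7 + 362.173ms (6/7)
8. 4346.076ms @ 72/7 + 724.346ms (12/7)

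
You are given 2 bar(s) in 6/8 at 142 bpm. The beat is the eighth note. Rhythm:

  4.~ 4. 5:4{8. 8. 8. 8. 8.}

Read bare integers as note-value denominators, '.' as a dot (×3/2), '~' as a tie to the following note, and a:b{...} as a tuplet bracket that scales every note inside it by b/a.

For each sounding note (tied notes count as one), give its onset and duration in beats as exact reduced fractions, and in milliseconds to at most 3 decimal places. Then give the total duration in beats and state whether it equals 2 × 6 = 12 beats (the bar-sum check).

1) 0.0ms=0b +2535.211ms=6b
2) 2535.211ms=6b +507.042ms=6/5b
3) 3042.254ms=36/5b +507.042ms=6/5b
4) 3549.296ms=42/5b +507.042ms=6/5b
5) 4056.338ms=48/5b +507.042ms=6/5b
6) 4563.38ms=54/5b +507.042ms=6/5b
Σ=12b of 12 (142bpm 6/8) — PASS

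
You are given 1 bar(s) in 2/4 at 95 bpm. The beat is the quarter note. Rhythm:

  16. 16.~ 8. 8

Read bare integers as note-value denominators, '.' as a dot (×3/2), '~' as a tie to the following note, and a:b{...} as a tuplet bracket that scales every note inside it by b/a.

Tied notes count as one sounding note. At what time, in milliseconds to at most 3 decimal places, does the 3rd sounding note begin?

1. 0.0ms @ 0 + 236.842ms (3/8)
2. 236.842ms @ 3/8 + 710.526ms (9/8)
3. 947.368ms @ 3/2 + 315.789ms (1/2)

note 3 onset = 3/2b = 947.368ms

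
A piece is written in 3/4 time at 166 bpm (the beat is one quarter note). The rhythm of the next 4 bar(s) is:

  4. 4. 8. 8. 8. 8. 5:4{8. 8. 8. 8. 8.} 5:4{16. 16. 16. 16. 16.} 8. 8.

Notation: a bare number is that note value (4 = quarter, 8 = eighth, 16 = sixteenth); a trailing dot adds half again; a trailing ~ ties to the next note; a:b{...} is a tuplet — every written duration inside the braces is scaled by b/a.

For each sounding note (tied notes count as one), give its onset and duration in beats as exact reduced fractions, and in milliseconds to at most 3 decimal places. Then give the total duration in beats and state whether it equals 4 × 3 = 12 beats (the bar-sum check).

1) 0.0ms=0b +542.169ms=3/2b
2) 542.169ms=3/2b +542.169ms=3/2b
3) 1084.337ms=3b +271.084ms=3/4b
4) 1355.422ms=15/4b +271.084ms=3/4b
5) 1626.506ms=9/2b +271.084ms=3/4b
6) 1897.59ms=21/4b +271.084ms=3/4b
7) 2168.675ms=6b +216.867ms=3/5b
8) 2385.542ms=33/5b +216.867ms=3/5b
9) 2602.41ms=36/5b +216.867ms=3/5b
10) 2819.277ms=39/5b +216.867ms=3/5b
11) 3036.145ms=42/5b +216.867ms=3/5b
12) 3253.012ms=9b +108.434ms=3/10b
13) 3361.446ms=93/10b +108.434ms=3/10b
14) 3469.88ms=48/5b +108.434ms=3/10b
15) 3578.313ms=99/10b +108.434ms=3/10b
16) 3686.747ms=51/5b +108.434ms=3/10b
17) 3795.181ms=21/2b +271.084ms=3/4b
18) 4066.265ms=45/4b +271.084ms=3/4b
Σ=12b of 12 (166bpm 3/4) — PASS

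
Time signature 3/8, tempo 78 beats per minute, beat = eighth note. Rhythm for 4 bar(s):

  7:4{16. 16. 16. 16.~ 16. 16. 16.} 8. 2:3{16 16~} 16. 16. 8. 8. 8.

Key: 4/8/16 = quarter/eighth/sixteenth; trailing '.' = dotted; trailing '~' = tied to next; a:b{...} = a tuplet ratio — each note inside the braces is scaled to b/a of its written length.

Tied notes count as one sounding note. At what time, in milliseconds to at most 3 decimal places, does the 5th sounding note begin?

1. 0.0ms @ 0 + 329.67ms (3/7)
2. 329.67ms @ 3/7 + 329.67ms (3/7)
3. 659.341ms @ 6/7 + 329.67ms (3/7)
4. 989.011ms @ 9/7 + 659.341ms (6/7)
5. 1648.352ms @ 15/7 + 329.67ms (3/7)
6. 1978.022ms @ 18/7 + 329.67ms (3/7)
7. 2307.692ms @ 3 + 1153.846ms (3/2)
8. 3461.538ms @ 9/2 + 576.923ms (3/4)
9. 4038.462ms @ 21/4 + 1153.846ms (3/2)
10. 5192.308ms @ 27/4 + 576.923ms (3/4)
11. 5769.231ms @ 15/2 + 1153.846ms (3/2)
12. 6923.077ms @ 9 + 1153.846ms (3/2)
13. 8076.923ms @ 21/2 + 1153.846ms (3/2)

note 5 onset = 15/7b = 1648.352ms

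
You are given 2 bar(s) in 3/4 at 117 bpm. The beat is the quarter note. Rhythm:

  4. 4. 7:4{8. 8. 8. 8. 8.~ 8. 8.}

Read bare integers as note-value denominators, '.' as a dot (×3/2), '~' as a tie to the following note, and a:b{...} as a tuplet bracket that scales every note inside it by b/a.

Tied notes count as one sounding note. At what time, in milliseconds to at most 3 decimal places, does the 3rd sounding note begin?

note 3 onset = 3b = 1538.462ms

1. 0.0ms @ 0 + 769.231ms (3/2)
2. 769.231ms @ 3/2 + 769.231ms (3/2)
3. 1538.462ms @ 3 + 219.78ms (3/7)
4. 1758.242ms @ 24/7 + 219.78ms (3/7)
5. 1978.022ms @ 27/7 + 219.78ms (3/7)
6. 2197.802ms @ 30/7 + 219.78ms (3/7)
7. 2417.582ms @ 33/7 + 439.56ms (6/7)
8. 2857.143ms @ 39/7 + 219.78ms (3/7)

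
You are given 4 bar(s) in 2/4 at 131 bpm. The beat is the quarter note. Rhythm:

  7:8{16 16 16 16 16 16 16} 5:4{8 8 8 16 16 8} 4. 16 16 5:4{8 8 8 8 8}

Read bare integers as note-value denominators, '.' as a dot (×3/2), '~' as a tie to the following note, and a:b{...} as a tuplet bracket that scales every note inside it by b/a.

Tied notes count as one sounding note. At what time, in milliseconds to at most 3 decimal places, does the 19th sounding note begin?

note 19 onset = 34/5b = 3114.504ms

1. 0.0ms @ 0 + 130.862ms (2/7)
2. 130.862ms @ 2/7 + 130.862ms (2/7)
3. 261.723ms @ 4/7 + 130.862ms (2/7)
4. 392.585ms @ 6/7 + 130.862ms (2/7)
5. 523.446ms @ 8/7 + 130.862ms (2/7)
6. 654.308ms @ 10/7 + 130.862ms (2/7)
7. 785.169ms @ 12/7 + 130.862ms (2/7)
8. 916.031ms @ 2 + 183.206ms (2/5)
9. 1099.237ms @ 12/5 + 183.206ms (2/5)
10. 1282.443ms @ 14/5 + 183.206ms (2/5)
11. 1465.649ms @ 16/5 + 91.603ms (1/5)
12. 1557.252ms @ 17/5 + 91.603ms (1/5)
13. 1648.855ms @ 18/5 + 183.206ms (2/5)
14. 1832.061ms @ 4 + 687.023ms (3/2)
15. 2519.084ms @ 11/2 + 114.504ms (1/4)
16. 2633.588ms @ 23/4 + 114.504ms (1/4)
17. 2748.092ms @ 6 + 183.206ms (2/5)
18. 2931.298ms @ 32/5 + 183.206ms (2/5)
19. 3114.504ms @ 34/5 + 183.206ms (2/5)
20. 3297.71ms @ 36/5 + 183.206ms (2/5)
21. 3480.916ms @ 38/5 + 183.206ms (2/5)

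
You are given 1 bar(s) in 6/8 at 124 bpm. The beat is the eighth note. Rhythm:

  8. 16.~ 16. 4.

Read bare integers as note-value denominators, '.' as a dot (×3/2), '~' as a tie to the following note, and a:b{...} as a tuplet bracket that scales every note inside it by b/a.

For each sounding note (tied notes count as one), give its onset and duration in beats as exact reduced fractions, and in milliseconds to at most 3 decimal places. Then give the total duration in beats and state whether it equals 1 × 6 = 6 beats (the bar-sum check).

1) 0.0ms=0b +725.806ms=3/2b
2) 725.806ms=3/2b +725.806ms=3/2b
3) 1451.613ms=3b +1451.613ms=3b
Σ=6b of 6 (124bpm 6/8) — PASS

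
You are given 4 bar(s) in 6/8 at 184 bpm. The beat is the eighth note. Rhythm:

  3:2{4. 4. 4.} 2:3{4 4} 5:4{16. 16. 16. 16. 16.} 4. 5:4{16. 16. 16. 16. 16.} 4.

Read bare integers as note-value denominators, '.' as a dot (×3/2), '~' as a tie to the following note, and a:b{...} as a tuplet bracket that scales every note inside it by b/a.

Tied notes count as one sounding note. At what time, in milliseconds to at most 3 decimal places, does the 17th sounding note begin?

1. 0.0ms @ 0 + 652.174ms (2)
2. 652.174ms @ 2 + 652.174ms (2)
3. 1304.348ms @ 4 + 652.174ms (2)
4. 1956.522ms @ 6 + 978.261ms (3)
5. 2934.783ms @ 9 + 978.261ms (3)
6. 3913.043ms @ 12 + 195.652ms (3/5)
7. 4108.696ms @ 63/5 + 195.652ms (3/5)
8. 4304.348ms @ 66/5 + 195.652ms (3/5)
9. 4500.0ms @ 69/5 + 195.652ms (3/5)
10. 4695.652ms @ 72/5 + 195.652ms (3/5)
11. 4891.304ms @ 15 + 978.261ms (3)
12. 5869.565ms @ 18 + 195.652ms (3/5)
13. 6065.217ms @ 93/5 + 195.652ms (3/5)
14. 6260.87ms @ 96/5 + 195.652ms (3/5)
15. 6456.522ms @ 99/5 + 195.652ms (3/5)
16. 6652.174ms @ 102/5 + 195.652ms (3/5)
17. 6847.826ms @ 21 + 978.261ms (3)

note 17 onset = 21b = 6847.826ms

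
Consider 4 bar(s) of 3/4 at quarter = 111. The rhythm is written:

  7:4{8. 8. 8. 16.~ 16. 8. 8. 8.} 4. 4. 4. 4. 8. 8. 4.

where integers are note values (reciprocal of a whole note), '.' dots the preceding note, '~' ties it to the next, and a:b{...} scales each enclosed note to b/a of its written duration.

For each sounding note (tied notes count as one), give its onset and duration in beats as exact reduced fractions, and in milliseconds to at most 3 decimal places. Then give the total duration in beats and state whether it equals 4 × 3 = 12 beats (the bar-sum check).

1) 0.0ms=0b +231.66ms=3/7b
2) 231.66ms=3/7b +231.66ms=3/7b
3) 463.32ms=6/7b +231.66ms=3/7b
4) 694.981ms=9/7b +231.66ms=3/7b
5) 926.641ms=12/7b +231.66ms=3/7b
6) 1158.301ms=15/7b +231.66ms=3/7b
7) 1389.961ms=18/7b +231.66ms=3/7b
8) 1621.622ms=3b +810.811ms=3/2b
9) 2432.432ms=9/2b +810.811ms=3/2b
10) 3243.243ms=6b +810.811ms=3/2b
11) 4054.054ms=15/2b +810.811ms=3/2b
12) 4864.865ms=9b +405.405ms=3/4b
13) 5270.27ms=39/4b +405.405ms=3/4b
14) 5675.676ms=21/2b +810.811ms=3/2b
Σ=12b of 12 (111bpm 3/4) — PASS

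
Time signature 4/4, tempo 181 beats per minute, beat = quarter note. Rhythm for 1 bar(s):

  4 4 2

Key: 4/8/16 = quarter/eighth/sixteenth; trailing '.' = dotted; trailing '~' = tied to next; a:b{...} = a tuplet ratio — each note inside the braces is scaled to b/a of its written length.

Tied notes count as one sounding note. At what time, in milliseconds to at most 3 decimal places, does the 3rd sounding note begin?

note 3 onset = 2b = 662.983ms

1. 0.0ms @ 0 + 331.492ms (1)
2. 331.492ms @ 1 + 331.492ms (1)
3. 662.983ms @ 2 + 662.983ms (2)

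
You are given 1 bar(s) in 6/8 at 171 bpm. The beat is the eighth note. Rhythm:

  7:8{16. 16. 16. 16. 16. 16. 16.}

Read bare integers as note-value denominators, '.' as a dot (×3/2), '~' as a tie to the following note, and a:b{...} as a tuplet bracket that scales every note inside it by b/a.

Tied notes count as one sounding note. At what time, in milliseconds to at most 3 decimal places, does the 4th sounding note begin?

note 4 onset = 18/7b = 902.256ms

1. 0.0ms @ 0 + 300.752ms (6/7)
2. 300.752ms @ 6/7 + 300.752ms (6/7)
3. 601.504ms @ 12/7 + 300.752ms (6/7)
4. 902.256ms @ 18/7 + 300.752ms (6/7)
5. 1203.008ms @ 24/7 + 300.752ms (6/7)
6. 1503.759ms @ 30/7 + 300.752ms (6/7)
7. 1804.511ms @ 36/7 + 300.752ms (6/7)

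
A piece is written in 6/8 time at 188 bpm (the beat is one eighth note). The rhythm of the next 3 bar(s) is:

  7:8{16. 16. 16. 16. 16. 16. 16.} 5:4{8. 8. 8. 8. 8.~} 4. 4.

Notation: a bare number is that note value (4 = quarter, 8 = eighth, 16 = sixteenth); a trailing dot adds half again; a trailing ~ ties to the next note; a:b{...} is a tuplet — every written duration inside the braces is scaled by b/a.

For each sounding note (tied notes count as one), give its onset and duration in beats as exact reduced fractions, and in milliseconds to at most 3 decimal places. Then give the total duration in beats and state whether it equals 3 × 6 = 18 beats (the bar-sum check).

1) 0.0ms=0b +273.556ms=6/7b
2) 273.556ms=6/7b +273.556ms=6/7b
3) 547.112ms=12/7b +273.556ms=6/7b
4) 820.669ms=18/7b +273.556ms=6/7b
5) 1094.225ms=24/7b +273.556ms=6/7b
6) 1367.781ms=30/7b +273.556ms=6/7b
7) 1641.337ms=36/7b +273.556ms=6/7b
8) 1914.894ms=6b +382.979ms=6/5b
9) 2297.872ms=36/5b +382.979ms=6/5b
10) 2680.851ms=42/5b +382.979ms=6/5b
11) 3063.83ms=48/5b +382.979ms=6/5b
12) 3446.809ms=54/5b +1340.426ms=21/5b
13) 4787.234ms=15b +957.447ms=3b
Σ=18b of 18 (188bpm 6/8) — PASS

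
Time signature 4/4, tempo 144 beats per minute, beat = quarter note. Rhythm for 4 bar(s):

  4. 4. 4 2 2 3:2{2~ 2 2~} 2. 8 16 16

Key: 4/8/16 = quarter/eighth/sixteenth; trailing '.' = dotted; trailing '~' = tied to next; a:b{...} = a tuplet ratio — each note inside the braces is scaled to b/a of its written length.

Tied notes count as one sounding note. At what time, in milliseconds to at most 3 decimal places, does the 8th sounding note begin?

note 8 onset = 15b = 6250.0ms

1. 0.0ms @ 0 + 625.0ms (3/2)
2. 625.0ms @ 3/2 + 625.0ms (3/2)
3. 1250.0ms @ 3 + 416.667ms (1)
4. 1666.667ms @ 4 + 833.333ms (2)
5. 2500.0ms @ 6 + 833.333ms (2)
6. 3333.333ms @ 8 + 1111.111ms (8/3)
7. 4444.444ms @ 32/3 + 1805.556ms (13/3)
8. 6250.0ms @ 15 + 208.333ms (1/2)
9. 6458.333ms @ 31/2 + 104.167ms (1/4)
10. 6562.5ms @ 63/4 + 104.167ms (1/4)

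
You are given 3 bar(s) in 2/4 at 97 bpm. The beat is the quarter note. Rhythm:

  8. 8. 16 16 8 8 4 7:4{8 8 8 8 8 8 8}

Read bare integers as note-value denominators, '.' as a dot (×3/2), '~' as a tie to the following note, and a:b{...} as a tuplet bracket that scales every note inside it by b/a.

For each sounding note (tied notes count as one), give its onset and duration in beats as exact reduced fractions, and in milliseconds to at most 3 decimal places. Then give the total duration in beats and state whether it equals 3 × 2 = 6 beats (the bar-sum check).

1) 0.0ms=0b +463.918ms=3/4b
2) 463.918ms=3/4b +463.918ms=3/4b
3) 927.835ms=3/2b +154.639ms=1/4b
4) 1082.474ms=7/4b +154.639ms=1/4b
5) 1237.113ms=2b +309.278ms=1/2b
6) 1546.392ms=5/2b +309.278ms=1/2b
7) 1855.67ms=3b +618.557ms=1b
8) 2474.227ms=4b +176.73ms=2/7b
9) 2650.957ms=30/7b +176.73ms=2/7b
10) 2827.688ms=32/7b +176.73ms=2/7b
11) 3004.418ms=34/7b +176.73ms=2/7b
12) 3181.149ms=36/7b +176.73ms=2/7b
13) 3357.879ms=38/7b +176.73ms=2/7b
14) 3534.61ms=40/7b +176.73ms=2/7b
Σ=6b of 6 (97bpm 2/4) — PASS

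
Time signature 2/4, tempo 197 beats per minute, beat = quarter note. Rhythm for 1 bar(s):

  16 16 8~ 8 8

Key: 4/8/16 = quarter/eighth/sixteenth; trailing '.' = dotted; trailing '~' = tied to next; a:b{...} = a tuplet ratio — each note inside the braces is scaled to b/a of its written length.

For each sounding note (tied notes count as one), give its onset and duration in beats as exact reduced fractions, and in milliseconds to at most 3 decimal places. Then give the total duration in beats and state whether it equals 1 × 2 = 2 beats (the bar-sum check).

1) 0.0ms=0b +76.142ms=1/4b
2) 76.142ms=1/4b +76.142ms=1/4b
3) 152.284ms=1/2b +304.569ms=1b
4) 456.853ms=3/2b +152.284ms=1/2b
Σ=2b of 2 (197bpm 2/4) — PASS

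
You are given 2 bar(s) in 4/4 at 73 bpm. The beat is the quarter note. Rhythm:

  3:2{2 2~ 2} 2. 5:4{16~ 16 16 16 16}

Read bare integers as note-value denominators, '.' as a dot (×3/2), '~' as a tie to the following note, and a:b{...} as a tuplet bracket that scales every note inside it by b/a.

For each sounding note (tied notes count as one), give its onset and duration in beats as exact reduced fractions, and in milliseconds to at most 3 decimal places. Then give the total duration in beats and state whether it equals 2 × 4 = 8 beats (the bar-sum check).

1) 0.0ms=0b +1095.89ms=4/3b
2) 1095.89ms=4/3b +2191.781ms=8/3b
3) 3287.671ms=4b +2465.753ms=3b
4) 5753.425ms=7b +328.767ms=2/5b
5) 6082.192ms=37/5b +164.384ms=1/5b
6) 6246.575ms=38/5b +164.384ms=1/5b
7) 6410.959ms=39/5b +164.384ms=1/5b
Σ=8b of 8 (73bpm 4/4) — PASS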